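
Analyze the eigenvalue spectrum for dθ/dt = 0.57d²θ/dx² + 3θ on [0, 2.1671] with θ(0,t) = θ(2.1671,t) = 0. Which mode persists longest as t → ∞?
Eigenvalues: λₙ = 0.57n²π²/2.1671² - 3.
First three modes:
  n=1: λ₁ = 0.57π²/2.1671² - 3 ≈ -1.802
  n=2: λ₂ = 2.28π²/2.1671² - 3 ≈ 1.792
  n=3: λ₃ = 5.13π²/2.1671² - 3 ≈ 7.781
Since 0.57π²/2.1671² ≈ 1.198 < 3, λ₁ < 0.
The n=1 mode grows fastest (−λₙ is largest for n=1) → dominates.
Asymptotic: θ ~ c₁ sin(πx/2.1671) e^{1.802t} (exponential growth at rate −λ₁ ≈ 1.802).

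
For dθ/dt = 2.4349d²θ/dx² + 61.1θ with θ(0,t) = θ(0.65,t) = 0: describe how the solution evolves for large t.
θ grows unboundedly. Reaction dominates diffusion (r=61.1 > κπ²/L²≈56.88); solution grows exponentially.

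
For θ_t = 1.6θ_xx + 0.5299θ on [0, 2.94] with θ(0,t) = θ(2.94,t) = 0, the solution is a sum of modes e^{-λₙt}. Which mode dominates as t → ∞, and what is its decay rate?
Eigenvalues: λₙ = 1.6n²π²/2.94² - 0.5299.
First three modes:
  n=1: λ₁ = 1.6π²/2.94² - 0.5299 ≈ 1.297
  n=2: λ₂ = 6.4π²/2.94² - 0.5299 ≈ 6.778
  n=3: λ₃ = 14.4π²/2.94² - 0.5299 ≈ 15.913
Since 1.6π²/2.94² ≈ 1.827 > 0.5299, all λₙ > 0.
The n=1 mode decays slowest → dominates as t → ∞.
Asymptotic: θ ~ c₁ sin(πx/2.94) e^{-λ₁t} with decay rate λ₁ ≈ 1.297.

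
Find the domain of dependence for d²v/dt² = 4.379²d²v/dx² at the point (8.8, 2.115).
Domain of dependence: [-0.461585, 18.061585]. Signals travel at speed 4.379, so data within |x - 8.8| ≤ 4.379·2.115 = 9.261585 can reach the point.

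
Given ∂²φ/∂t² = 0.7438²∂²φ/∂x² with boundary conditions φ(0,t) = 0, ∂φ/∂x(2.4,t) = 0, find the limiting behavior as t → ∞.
φ oscillates (no decay). Energy is conserved; the solution oscillates indefinitely as standing waves.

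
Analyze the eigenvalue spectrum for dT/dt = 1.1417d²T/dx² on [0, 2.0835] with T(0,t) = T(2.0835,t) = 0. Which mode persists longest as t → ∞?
Eigenvalues: λₙ = 1.1417n²π²/2.0835².
First three modes:
  n=1: λ₁ = 1.1417π²/2.0835² ≈ 2.596
  n=2: λ₂ = 4.5668π²/2.0835² ≈ 10.383 (4× faster decay)
  n=3: λ₃ = 10.2753π²/2.0835² ≈ 23.362 (9× faster decay)
As t → ∞, higher modes decay exponentially faster. The n=1 mode dominates: T ~ c₁ sin(πx/2.0835) e^{-λ₁t}.
Decay rate: λ₁ = 1.1417π²/2.0835² ≈ 2.596.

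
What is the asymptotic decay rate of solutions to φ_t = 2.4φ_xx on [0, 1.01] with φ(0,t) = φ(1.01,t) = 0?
Eigenvalues: λₙ = 2.4n²π²/1.01².
First three modes:
  n=1: λ₁ = 2.4π²/1.01² ≈ 23.22
  n=2: λ₂ = 9.6π²/1.01² ≈ 92.881 (4× faster decay)
  n=3: λ₃ = 21.6π²/1.01² ≈ 208.983 (9× faster decay)
As t → ∞, higher modes decay exponentially faster. The n=1 mode dominates: φ ~ c₁ sin(πx/1.01) e^{-λ₁t}.
Decay rate: λ₁ = 2.4π²/1.01² ≈ 23.22.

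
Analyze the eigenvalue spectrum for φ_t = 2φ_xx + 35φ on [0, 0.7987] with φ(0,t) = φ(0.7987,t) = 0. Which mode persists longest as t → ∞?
Eigenvalues: λₙ = 2n²π²/0.7987² - 35.
First three modes:
  n=1: λ₁ = 2π²/0.7987² - 35 ≈ -4.057
  n=2: λ₂ = 8π²/0.7987² - 35 ≈ 88.772
  n=3: λ₃ = 18π²/0.7987² - 35 ≈ 243.487
Since 2π²/0.7987² ≈ 30.943 < 35, λ₁ < 0.
The n=1 mode grows fastest (−λₙ is largest for n=1) → dominates.
Asymptotic: φ ~ c₁ sin(πx/0.7987) e^{4.057t} (exponential growth at rate −λ₁ ≈ 4.057).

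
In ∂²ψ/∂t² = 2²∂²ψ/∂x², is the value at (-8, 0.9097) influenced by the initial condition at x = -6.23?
Yes. The domain of dependence is [-9.8194, -6.1806], and -6.23 ∈ [-9.8194, -6.1806].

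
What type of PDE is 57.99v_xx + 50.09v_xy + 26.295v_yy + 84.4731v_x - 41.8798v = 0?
With A = 57.99, B = 50.09, C = 26.295, the discriminant is -3590.3801. This is an elliptic PDE.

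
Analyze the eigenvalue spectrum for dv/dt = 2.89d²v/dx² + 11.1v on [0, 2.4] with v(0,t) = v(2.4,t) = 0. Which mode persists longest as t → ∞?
Eigenvalues: λₙ = 2.89n²π²/2.4² - 11.1.
First three modes:
  n=1: λ₁ = 2.89π²/2.4² - 11.1 ≈ -6.148
  n=2: λ₂ = 11.56π²/2.4² - 11.1 ≈ 8.708
  n=3: λ₃ = 26.01π²/2.4² - 11.1 ≈ 33.467
Since 2.89π²/2.4² ≈ 4.952 < 11.1, λ₁ < 0.
The n=1 mode grows fastest (−λₙ is largest for n=1) → dominates.
Asymptotic: v ~ c₁ sin(πx/2.4) e^{6.148t} (exponential growth at rate −λ₁ ≈ 6.148).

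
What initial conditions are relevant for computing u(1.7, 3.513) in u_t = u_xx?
The entire real line. The heat equation has infinite propagation speed: any initial disturbance instantly affects all points (though exponentially small far away).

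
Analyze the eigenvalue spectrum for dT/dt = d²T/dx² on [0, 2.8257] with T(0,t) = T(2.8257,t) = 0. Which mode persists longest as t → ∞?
Eigenvalues: λₙ = n²π²/2.8257².
First three modes:
  n=1: λ₁ = π²/2.8257² ≈ 1.236
  n=2: λ₂ = 4π²/2.8257² ≈ 4.944 (4× faster decay)
  n=3: λ₃ = 9π²/2.8257² ≈ 11.125 (9× faster decay)
As t → ∞, higher modes decay exponentially faster. The n=1 mode dominates: T ~ c₁ sin(πx/2.8257) e^{-λ₁t}.
Decay rate: λ₁ = π²/2.8257² ≈ 1.236.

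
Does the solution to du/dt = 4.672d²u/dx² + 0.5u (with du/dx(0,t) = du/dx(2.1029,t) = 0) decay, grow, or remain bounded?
u grows unboundedly. With Neumann BCs the constant mode has diffusion eigenvalue 0, so any r > 0 makes it grow like e^(0.5t); solution grows exponentially.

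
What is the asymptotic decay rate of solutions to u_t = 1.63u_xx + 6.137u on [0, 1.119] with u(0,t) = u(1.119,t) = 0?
Eigenvalues: λₙ = 1.63n²π²/1.119² - 6.137.
First three modes:
  n=1: λ₁ = 1.63π²/1.119² - 6.137 ≈ 6.711
  n=2: λ₂ = 6.52π²/1.119² - 6.137 ≈ 45.254
  n=3: λ₃ = 14.67π²/1.119² - 6.137 ≈ 109.493
Since 1.63π²/1.119² ≈ 12.848 > 6.137, all λₙ > 0.
The n=1 mode decays slowest → dominates as t → ∞.
Asymptotic: u ~ c₁ sin(πx/1.119) e^{-λ₁t} with decay rate λ₁ ≈ 6.711.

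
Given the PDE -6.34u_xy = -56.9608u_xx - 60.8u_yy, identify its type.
Rewriting in standard form: 56.9608u_xx - 6.34u_xy + 60.8u_yy = 0. The second-order coefficients are A = 56.9608, B = -6.34, C = 60.8. Since B² - 4AC = -13812.67096 < 0, this is an elliptic PDE.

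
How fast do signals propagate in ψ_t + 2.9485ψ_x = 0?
Speed = 2.9485. Information travels along x - 2.9485t = const (rightward).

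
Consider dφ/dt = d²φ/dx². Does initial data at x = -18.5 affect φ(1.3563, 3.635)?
Yes, for any finite x. The heat equation has infinite propagation speed, so all initial data affects all points at any t > 0.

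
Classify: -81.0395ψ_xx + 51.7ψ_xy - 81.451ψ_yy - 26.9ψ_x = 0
Elliptic (discriminant = -23730.103258).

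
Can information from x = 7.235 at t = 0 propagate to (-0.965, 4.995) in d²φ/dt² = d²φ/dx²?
No. The domain of dependence is [-5.96, 4.03], and 7.235 is outside this interval.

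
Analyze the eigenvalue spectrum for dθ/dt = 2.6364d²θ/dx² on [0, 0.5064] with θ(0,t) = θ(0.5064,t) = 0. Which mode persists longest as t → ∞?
Eigenvalues: λₙ = 2.6364n²π²/0.5064².
First three modes:
  n=1: λ₁ = 2.6364π²/0.5064² ≈ 101.467
  n=2: λ₂ = 10.5456π²/0.5064² ≈ 405.867 (4× faster decay)
  n=3: λ₃ = 23.7276π²/0.5064² ≈ 913.201 (9× faster decay)
As t → ∞, higher modes decay exponentially faster. The n=1 mode dominates: θ ~ c₁ sin(πx/0.5064) e^{-λ₁t}.
Decay rate: λ₁ = 2.6364π²/0.5064² ≈ 101.467.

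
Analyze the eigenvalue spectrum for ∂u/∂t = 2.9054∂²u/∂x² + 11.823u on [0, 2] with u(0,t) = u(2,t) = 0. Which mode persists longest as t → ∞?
Eigenvalues: λₙ = 2.9054n²π²/2² - 11.823.
First three modes:
  n=1: λ₁ = 2.9054π²/2² - 11.823 ≈ -4.654
  n=2: λ₂ = 11.6216π²/2² - 11.823 ≈ 16.852
  n=3: λ₃ = 26.1486π²/2² - 11.823 ≈ 52.696
Since 2.9054π²/2² ≈ 7.169 < 11.823, λ₁ < 0.
The n=1 mode grows fastest (−λₙ is largest for n=1) → dominates.
Asymptotic: u ~ c₁ sin(πx/2) e^{4.654t} (exponential growth at rate −λ₁ ≈ 4.654).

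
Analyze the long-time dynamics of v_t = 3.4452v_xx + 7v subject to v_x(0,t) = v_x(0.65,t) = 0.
Long-time behavior: v grows unboundedly. With Neumann BCs the constant mode has diffusion eigenvalue 0, so any r > 0 makes it grow like e^(7t); solution grows exponentially.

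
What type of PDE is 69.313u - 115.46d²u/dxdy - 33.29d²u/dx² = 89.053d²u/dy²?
Rewriting in standard form: -33.29d²u/dx² - 115.46d²u/dxdy - 89.053d²u/dy² + 69.313u = 0. With A = -33.29, B = -115.46, C = -89.053, the discriminant is 1472.71412. This is a hyperbolic PDE.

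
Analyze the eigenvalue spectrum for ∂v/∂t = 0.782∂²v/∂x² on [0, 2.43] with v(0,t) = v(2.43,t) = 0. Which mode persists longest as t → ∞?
Eigenvalues: λₙ = 0.782n²π²/2.43².
First three modes:
  n=1: λ₁ = 0.782π²/2.43² ≈ 1.307
  n=2: λ₂ = 3.128π²/2.43² ≈ 5.228 (4× faster decay)
  n=3: λ₃ = 7.038π²/2.43² ≈ 11.763 (9× faster decay)
As t → ∞, higher modes decay exponentially faster. The n=1 mode dominates: v ~ c₁ sin(πx/2.43) e^{-λ₁t}.
Decay rate: λ₁ = 0.782π²/2.43² ≈ 1.307.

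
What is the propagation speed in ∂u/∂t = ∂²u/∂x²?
Infinite. The heat equation is parabolic, not hyperbolic, so disturbances propagate instantly.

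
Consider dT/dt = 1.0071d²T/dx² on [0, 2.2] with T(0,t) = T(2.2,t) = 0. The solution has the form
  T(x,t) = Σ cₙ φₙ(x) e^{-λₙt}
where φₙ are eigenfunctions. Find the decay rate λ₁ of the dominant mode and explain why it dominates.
Eigenvalues: λₙ = 1.0071n²π²/2.2².
First three modes:
  n=1: λ₁ = 1.0071π²/2.2² ≈ 2.054
  n=2: λ₂ = 4.0284π²/2.2² ≈ 8.215 (4× faster decay)
  n=3: λ₃ = 9.0639π²/2.2² ≈ 18.483 (9× faster decay)
As t → ∞, higher modes decay exponentially faster. The n=1 mode dominates: T ~ c₁ sin(πx/2.2) e^{-λ₁t}.
Decay rate: λ₁ = 1.0071π²/2.2² ≈ 2.054.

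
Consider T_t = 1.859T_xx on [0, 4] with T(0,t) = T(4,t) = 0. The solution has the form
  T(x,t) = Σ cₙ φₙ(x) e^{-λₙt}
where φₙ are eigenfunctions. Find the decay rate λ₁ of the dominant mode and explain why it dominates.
Eigenvalues: λₙ = 1.859n²π²/4².
First three modes:
  n=1: λ₁ = 1.859π²/4² ≈ 1.147
  n=2: λ₂ = 7.436π²/4² ≈ 4.587 (4× faster decay)
  n=3: λ₃ = 16.731π²/4² ≈ 10.321 (9× faster decay)
As t → ∞, higher modes decay exponentially faster. The n=1 mode dominates: T ~ c₁ sin(πx/4) e^{-λ₁t}.
Decay rate: λ₁ = 1.859π²/4² ≈ 1.147.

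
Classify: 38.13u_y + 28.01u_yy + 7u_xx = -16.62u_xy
Rewriting in standard form: 7u_xx + 16.62u_xy + 28.01u_yy + 38.13u_y = 0. Elliptic (discriminant = -508.0556).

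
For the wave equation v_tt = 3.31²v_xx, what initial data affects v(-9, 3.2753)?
Domain of dependence: [-19.841243, 1.841243]. Signals travel at speed 3.31, so data within |x - -9| ≤ 3.31·3.2753 = 10.841243 can reach the point.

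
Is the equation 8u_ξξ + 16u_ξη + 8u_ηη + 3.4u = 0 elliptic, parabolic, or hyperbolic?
Computing B² - 4AC with A = 8, B = 16, C = 8: discriminant = 0 (zero). Answer: parabolic.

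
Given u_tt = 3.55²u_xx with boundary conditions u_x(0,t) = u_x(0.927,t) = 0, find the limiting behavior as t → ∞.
u oscillates about a mean that drifts linearly in t (generically unbounded; no decay). There is no damping, so the nonconstant modes persist as standing waves (energy conserved, no decay). But with Neumann conditions at both ends the constant mode has eigenvalue 0: the spatial mean M(t) of u satisfies M'' = 0, so M(t) = M(0) + M'(0)·t. Unless the initial velocity has zero mean (∫u_t(x,0)dx = 0), the solution grows linearly in t (unbounded, though not exponentially); if it does have zero mean, the solution stays bounded and simply oscillates.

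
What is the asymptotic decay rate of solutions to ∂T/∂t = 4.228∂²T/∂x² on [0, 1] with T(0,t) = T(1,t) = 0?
Eigenvalues: λₙ = 4.228n²π².
First three modes:
  n=1: λ₁ = 4.228π² ≈ 41.729
  n=2: λ₂ = 16.912π² ≈ 166.915 (4× faster decay)
  n=3: λ₃ = 38.052π² ≈ 375.558 (9× faster decay)
As t → ∞, higher modes decay exponentially faster. The n=1 mode dominates: T ~ c₁ sin(πx) e^{-λ₁t}.
Decay rate: λ₁ = 4.228π² ≈ 41.729.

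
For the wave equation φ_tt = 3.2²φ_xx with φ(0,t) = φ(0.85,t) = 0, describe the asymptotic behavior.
φ oscillates (no decay). Energy is conserved; the solution oscillates indefinitely as standing waves.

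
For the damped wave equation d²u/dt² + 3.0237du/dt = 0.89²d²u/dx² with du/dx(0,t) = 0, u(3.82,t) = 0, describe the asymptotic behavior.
u → 0. Damping (γ=3.0237) dissipates energy; oscillations decay exponentially.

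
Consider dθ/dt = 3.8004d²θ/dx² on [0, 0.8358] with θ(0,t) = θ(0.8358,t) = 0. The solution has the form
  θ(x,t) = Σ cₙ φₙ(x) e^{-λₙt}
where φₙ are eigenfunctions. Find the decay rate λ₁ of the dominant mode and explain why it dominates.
Eigenvalues: λₙ = 3.8004n²π²/0.8358².
First three modes:
  n=1: λ₁ = 3.8004π²/0.8358² ≈ 53.694
  n=2: λ₂ = 15.2016π²/0.8358² ≈ 214.775 (4× faster decay)
  n=3: λ₃ = 34.2036π²/0.8358² ≈ 483.244 (9× faster decay)
As t → ∞, higher modes decay exponentially faster. The n=1 mode dominates: θ ~ c₁ sin(πx/0.8358) e^{-λ₁t}.
Decay rate: λ₁ = 3.8004π²/0.8358² ≈ 53.694.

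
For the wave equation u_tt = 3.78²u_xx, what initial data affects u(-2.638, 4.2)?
Domain of dependence: [-18.514, 13.238]. Signals travel at speed 3.78, so data within |x - -2.638| ≤ 3.78·4.2 = 15.876 can reach the point.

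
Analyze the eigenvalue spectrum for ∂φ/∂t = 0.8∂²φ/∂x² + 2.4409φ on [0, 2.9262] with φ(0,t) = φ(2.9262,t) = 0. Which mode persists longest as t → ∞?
Eigenvalues: λₙ = 0.8n²π²/2.9262² - 2.4409.
First three modes:
  n=1: λ₁ = 0.8π²/2.9262² - 2.4409 ≈ -1.519
  n=2: λ₂ = 3.2π²/2.9262² - 2.4409 ≈ 1.248
  n=3: λ₃ = 7.2π²/2.9262² - 2.4409 ≈ 5.858
Since 0.8π²/2.9262² ≈ 0.922 < 2.4409, λ₁ < 0.
The n=1 mode grows fastest (−λₙ is largest for n=1) → dominates.
Asymptotic: φ ~ c₁ sin(πx/2.9262) e^{1.519t} (exponential growth at rate −λ₁ ≈ 1.519).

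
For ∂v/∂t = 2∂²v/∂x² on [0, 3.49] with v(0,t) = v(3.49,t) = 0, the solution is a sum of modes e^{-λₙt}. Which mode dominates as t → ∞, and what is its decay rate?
Eigenvalues: λₙ = 2n²π²/3.49².
First three modes:
  n=1: λ₁ = 2π²/3.49² ≈ 1.621
  n=2: λ₂ = 8π²/3.49² ≈ 6.482 (4× faster decay)
  n=3: λ₃ = 18π²/3.49² ≈ 14.586 (9× faster decay)
As t → ∞, higher modes decay exponentially faster. The n=1 mode dominates: v ~ c₁ sin(πx/3.49) e^{-λ₁t}.
Decay rate: λ₁ = 2π²/3.49² ≈ 1.621.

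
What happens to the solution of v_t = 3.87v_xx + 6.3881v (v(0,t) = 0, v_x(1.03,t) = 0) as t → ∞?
v → 0. Diffusion dominates reaction (r=6.3881 < κπ²/(4L²)≈9); solution decays.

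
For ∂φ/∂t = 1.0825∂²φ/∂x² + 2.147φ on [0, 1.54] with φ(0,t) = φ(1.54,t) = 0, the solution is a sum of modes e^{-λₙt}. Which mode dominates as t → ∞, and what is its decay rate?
Eigenvalues: λₙ = 1.0825n²π²/1.54² - 2.147.
First three modes:
  n=1: λ₁ = 1.0825π²/1.54² - 2.147 ≈ 2.358
  n=2: λ₂ = 4.33π²/1.54² - 2.147 ≈ 15.873
  n=3: λ₃ = 9.7425π²/1.54² - 2.147 ≈ 38.397
Since 1.0825π²/1.54² ≈ 4.505 > 2.147, all λₙ > 0.
The n=1 mode decays slowest → dominates as t → ∞.
Asymptotic: φ ~ c₁ sin(πx/1.54) e^{-λ₁t} with decay rate λ₁ ≈ 2.358.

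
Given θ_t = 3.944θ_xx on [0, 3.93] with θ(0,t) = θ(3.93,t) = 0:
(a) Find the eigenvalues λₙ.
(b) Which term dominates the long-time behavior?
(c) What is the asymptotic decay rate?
Eigenvalues: λₙ = 3.944n²π²/3.93².
First three modes:
  n=1: λ₁ = 3.944π²/3.93² ≈ 2.52
  n=2: λ₂ = 15.776π²/3.93² ≈ 10.081 (4× faster decay)
  n=3: λ₃ = 35.496π²/3.93² ≈ 22.683 (9× faster decay)
As t → ∞, higher modes decay exponentially faster. The n=1 mode dominates: θ ~ c₁ sin(πx/3.93) e^{-λ₁t}.
Decay rate: λ₁ = 3.944π²/3.93² ≈ 2.52.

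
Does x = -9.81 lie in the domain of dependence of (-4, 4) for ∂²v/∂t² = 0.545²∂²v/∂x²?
No. The domain of dependence is [-6.18, -1.82], and -9.81 is outside this interval.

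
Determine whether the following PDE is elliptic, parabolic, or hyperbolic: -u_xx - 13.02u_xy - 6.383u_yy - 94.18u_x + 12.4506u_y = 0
Coefficients: A = -1, B = -13.02, C = -6.383. B² - 4AC = 143.9884, which is positive, so the equation is hyperbolic.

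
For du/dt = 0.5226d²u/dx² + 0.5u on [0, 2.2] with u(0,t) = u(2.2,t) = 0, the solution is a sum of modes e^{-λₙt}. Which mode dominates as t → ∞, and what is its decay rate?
Eigenvalues: λₙ = 0.5226n²π²/2.2² - 0.5.
First three modes:
  n=1: λ₁ = 0.5226π²/2.2² - 0.5 ≈ 0.566
  n=2: λ₂ = 2.0904π²/2.2² - 0.5 ≈ 3.763
  n=3: λ₃ = 4.7034π²/2.2² - 0.5 ≈ 9.091
Since 0.5226π²/2.2² ≈ 1.066 > 0.5, all λₙ > 0.
The n=1 mode decays slowest → dominates as t → ∞.
Asymptotic: u ~ c₁ sin(πx/2.2) e^{-λ₁t} with decay rate λ₁ ≈ 0.566.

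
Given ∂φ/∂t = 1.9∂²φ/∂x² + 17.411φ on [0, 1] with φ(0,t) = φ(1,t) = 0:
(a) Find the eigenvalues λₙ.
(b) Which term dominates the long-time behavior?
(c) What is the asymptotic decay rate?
Eigenvalues: λₙ = 1.9n²π²/1² - 17.411.
First three modes:
  n=1: λ₁ = 1.9π² - 17.411 ≈ 1.341
  n=2: λ₂ = 7.6π² - 17.411 ≈ 57.598
  n=3: λ₃ = 17.1π² - 17.411 ≈ 151.359
Since 1.9π² ≈ 18.752 > 17.411, all λₙ > 0.
The n=1 mode decays slowest → dominates as t → ∞.
Asymptotic: φ ~ c₁ sin(πx/1) e^{-λ₁t} with decay rate λ₁ ≈ 1.341.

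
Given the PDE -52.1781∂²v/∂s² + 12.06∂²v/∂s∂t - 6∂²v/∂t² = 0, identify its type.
The second-order coefficients are A = -52.1781, B = 12.06, C = -6. Since B² - 4AC = -1106.8308 < 0, this is an elliptic PDE.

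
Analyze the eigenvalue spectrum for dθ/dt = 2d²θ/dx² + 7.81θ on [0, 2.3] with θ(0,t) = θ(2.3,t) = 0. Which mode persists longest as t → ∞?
Eigenvalues: λₙ = 2n²π²/2.3² - 7.81.
First three modes:
  n=1: λ₁ = 2π²/2.3² - 7.81 ≈ -4.079
  n=2: λ₂ = 8π²/2.3² - 7.81 ≈ 7.116
  n=3: λ₃ = 18π²/2.3² - 7.81 ≈ 25.773
Since 2π²/2.3² ≈ 3.731 < 7.81, λ₁ < 0.
The n=1 mode grows fastest (−λₙ is largest for n=1) → dominates.
Asymptotic: θ ~ c₁ sin(πx/2.3) e^{4.079t} (exponential growth at rate −λ₁ ≈ 4.079).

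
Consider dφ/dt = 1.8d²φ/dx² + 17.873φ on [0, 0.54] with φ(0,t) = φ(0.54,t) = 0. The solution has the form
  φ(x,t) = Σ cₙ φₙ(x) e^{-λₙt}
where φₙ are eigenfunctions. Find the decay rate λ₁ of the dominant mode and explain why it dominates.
Eigenvalues: λₙ = 1.8n²π²/0.54² - 17.873.
First three modes:
  n=1: λ₁ = 1.8π²/0.54² - 17.873 ≈ 43.05
  n=2: λ₂ = 7.2π²/0.54² - 17.873 ≈ 225.821
  n=3: λ₃ = 16.2π²/0.54² - 17.873 ≈ 530.438
Since 1.8π²/0.54² ≈ 60.923 > 17.873, all λₙ > 0.
The n=1 mode decays slowest → dominates as t → ∞.
Asymptotic: φ ~ c₁ sin(πx/0.54) e^{-λ₁t} with decay rate λ₁ ≈ 43.05.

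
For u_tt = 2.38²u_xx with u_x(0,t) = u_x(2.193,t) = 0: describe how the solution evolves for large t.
u oscillates about a mean that drifts linearly in t (generically unbounded; no decay). There is no damping, so the nonconstant modes persist as standing waves (energy conserved, no decay). But with Neumann conditions at both ends the constant mode has eigenvalue 0: the spatial mean M(t) of u satisfies M'' = 0, so M(t) = M(0) + M'(0)·t. Unless the initial velocity has zero mean (∫u_t(x,0)dx = 0), the solution grows linearly in t (unbounded, though not exponentially); if it does have zero mean, the solution stays bounded and simply oscillates.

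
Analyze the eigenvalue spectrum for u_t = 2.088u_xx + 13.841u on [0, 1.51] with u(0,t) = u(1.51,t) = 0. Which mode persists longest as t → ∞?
Eigenvalues: λₙ = 2.088n²π²/1.51² - 13.841.
First three modes:
  n=1: λ₁ = 2.088π²/1.51² - 13.841 ≈ -4.803
  n=2: λ₂ = 8.352π²/1.51² - 13.841 ≈ 22.311
  n=3: λ₃ = 18.792π²/1.51² - 13.841 ≈ 67.502
Since 2.088π²/1.51² ≈ 9.038 < 13.841, λ₁ < 0.
The n=1 mode grows fastest (−λₙ is largest for n=1) → dominates.
Asymptotic: u ~ c₁ sin(πx/1.51) e^{4.803t} (exponential growth at rate −λ₁ ≈ 4.803).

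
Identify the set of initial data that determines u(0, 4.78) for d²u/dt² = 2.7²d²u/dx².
Domain of dependence: [-12.906, 12.906]. Signals travel at speed 2.7, so data within |x - 0| ≤ 2.7·4.78 = 12.906 can reach the point.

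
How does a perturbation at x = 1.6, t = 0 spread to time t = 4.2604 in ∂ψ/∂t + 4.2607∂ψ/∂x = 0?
At x = 19.75228628. The characteristic carries data from (1.6, 0) to (19.75228628, 4.2604).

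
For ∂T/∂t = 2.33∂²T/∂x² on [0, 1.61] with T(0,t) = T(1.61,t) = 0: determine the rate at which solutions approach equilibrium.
Eigenvalues: λₙ = 2.33n²π²/1.61².
First three modes:
  n=1: λ₁ = 2.33π²/1.61² ≈ 8.872
  n=2: λ₂ = 9.32π²/1.61² ≈ 35.487 (4× faster decay)
  n=3: λ₃ = 20.97π²/1.61² ≈ 79.845 (9× faster decay)
As t → ∞, higher modes decay exponentially faster. The n=1 mode dominates: T ~ c₁ sin(πx/1.61) e^{-λ₁t}.
Decay rate: λ₁ = 2.33π²/1.61² ≈ 8.872.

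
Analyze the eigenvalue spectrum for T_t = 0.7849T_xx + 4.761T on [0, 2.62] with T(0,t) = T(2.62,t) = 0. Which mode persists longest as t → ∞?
Eigenvalues: λₙ = 0.7849n²π²/2.62² - 4.761.
First three modes:
  n=1: λ₁ = 0.7849π²/2.62² - 4.761 ≈ -3.632
  n=2: λ₂ = 3.1396π²/2.62² - 4.761 ≈ -0.247
  n=3: λ₃ = 7.0641π²/2.62² - 4.761 ≈ 5.396
Since 0.7849π²/2.62² ≈ 1.129 < 4.761, λ₁ < 0.
The n=1 mode grows fastest (−λₙ is largest for n=1) → dominates.
Asymptotic: T ~ c₁ sin(πx/2.62) e^{3.632t} (exponential growth at rate −λ₁ ≈ 3.632).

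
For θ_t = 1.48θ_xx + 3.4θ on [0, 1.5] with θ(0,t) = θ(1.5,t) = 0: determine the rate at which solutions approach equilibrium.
Eigenvalues: λₙ = 1.48n²π²/1.5² - 3.4.
First three modes:
  n=1: λ₁ = 1.48π²/1.5² - 3.4 ≈ 3.092
  n=2: λ₂ = 5.92π²/1.5² - 3.4 ≈ 22.568
  n=3: λ₃ = 13.32π²/1.5² - 3.4 ≈ 55.028
Since 1.48π²/1.5² ≈ 6.492 > 3.4, all λₙ > 0.
The n=1 mode decays slowest → dominates as t → ∞.
Asymptotic: θ ~ c₁ sin(πx/1.5) e^{-λ₁t} with decay rate λ₁ ≈ 3.092.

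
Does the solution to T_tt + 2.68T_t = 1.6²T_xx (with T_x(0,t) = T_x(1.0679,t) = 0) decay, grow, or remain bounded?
T → constant (steady state). Damping (γ=2.68) dissipates the nonconstant modes; with Neumann BCs the spatial average obeys M''+γM'=0 and tends to a finite limit.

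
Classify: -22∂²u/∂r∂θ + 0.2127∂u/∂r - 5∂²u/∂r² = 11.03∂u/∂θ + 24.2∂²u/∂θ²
Rewriting in standard form: -5∂²u/∂r² - 22∂²u/∂r∂θ - 24.2∂²u/∂θ² + 0.2127∂u/∂r - 11.03∂u/∂θ = 0. Parabolic (discriminant = 0).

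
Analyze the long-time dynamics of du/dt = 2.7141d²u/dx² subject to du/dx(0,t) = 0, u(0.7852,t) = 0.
Long-time behavior: u → 0. Heat escapes through the Dirichlet boundary.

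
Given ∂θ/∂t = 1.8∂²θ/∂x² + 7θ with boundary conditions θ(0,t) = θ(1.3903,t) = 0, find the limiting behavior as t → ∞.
θ → 0. Diffusion dominates reaction (r=7 < κπ²/L²≈9.19); solution decays.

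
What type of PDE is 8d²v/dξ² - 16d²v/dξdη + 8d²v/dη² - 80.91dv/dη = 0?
With A = 8, B = -16, C = 8, the discriminant is 0. This is a parabolic PDE.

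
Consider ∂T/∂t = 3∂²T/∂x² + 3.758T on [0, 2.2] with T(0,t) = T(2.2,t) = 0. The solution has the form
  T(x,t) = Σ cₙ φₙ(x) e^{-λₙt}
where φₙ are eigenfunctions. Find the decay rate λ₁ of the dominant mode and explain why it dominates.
Eigenvalues: λₙ = 3n²π²/2.2² - 3.758.
First three modes:
  n=1: λ₁ = 3π²/2.2² - 3.758 ≈ 2.36
  n=2: λ₂ = 12π²/2.2² - 3.758 ≈ 20.712
  n=3: λ₃ = 27π²/2.2² - 3.758 ≈ 51.3
Since 3π²/2.2² ≈ 6.118 > 3.758, all λₙ > 0.
The n=1 mode decays slowest → dominates as t → ∞.
Asymptotic: T ~ c₁ sin(πx/2.2) e^{-λ₁t} with decay rate λ₁ ≈ 2.36.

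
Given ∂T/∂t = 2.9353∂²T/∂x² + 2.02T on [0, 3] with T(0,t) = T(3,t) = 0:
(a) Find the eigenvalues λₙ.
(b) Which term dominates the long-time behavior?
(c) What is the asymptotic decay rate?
Eigenvalues: λₙ = 2.9353n²π²/3² - 2.02.
First three modes:
  n=1: λ₁ = 2.9353π²/3² - 2.02 ≈ 1.199
  n=2: λ₂ = 11.7412π²/3² - 2.02 ≈ 10.856
  n=3: λ₃ = 26.4177π²/3² - 2.02 ≈ 26.95
Since 2.9353π²/3² ≈ 3.219 > 2.02, all λₙ > 0.
The n=1 mode decays slowest → dominates as t → ∞.
Asymptotic: T ~ c₁ sin(πx/3) e^{-λ₁t} with decay rate λ₁ ≈ 1.199.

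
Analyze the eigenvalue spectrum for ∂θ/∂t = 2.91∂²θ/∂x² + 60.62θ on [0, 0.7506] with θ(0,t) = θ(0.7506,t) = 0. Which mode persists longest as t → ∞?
Eigenvalues: λₙ = 2.91n²π²/0.7506² - 60.62.
First three modes:
  n=1: λ₁ = 2.91π²/0.7506² - 60.62 ≈ -9.643
  n=2: λ₂ = 11.64π²/0.7506² - 60.62 ≈ 143.289
  n=3: λ₃ = 26.19π²/0.7506² - 60.62 ≈ 398.174
Since 2.91π²/0.7506² ≈ 50.977 < 60.62, λ₁ < 0.
The n=1 mode grows fastest (−λₙ is largest for n=1) → dominates.
Asymptotic: θ ~ c₁ sin(πx/0.7506) e^{9.643t} (exponential growth at rate −λ₁ ≈ 9.643).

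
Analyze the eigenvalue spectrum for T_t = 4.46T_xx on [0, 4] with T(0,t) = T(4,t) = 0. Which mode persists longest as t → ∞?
Eigenvalues: λₙ = 4.46n²π²/4².
First three modes:
  n=1: λ₁ = 4.46π²/4² ≈ 2.751
  n=2: λ₂ = 17.84π²/4² ≈ 11.005 (4× faster decay)
  n=3: λ₃ = 40.14π²/4² ≈ 24.76 (9× faster decay)
As t → ∞, higher modes decay exponentially faster. The n=1 mode dominates: T ~ c₁ sin(πx/4) e^{-λ₁t}.
Decay rate: λ₁ = 4.46π²/4² ≈ 2.751.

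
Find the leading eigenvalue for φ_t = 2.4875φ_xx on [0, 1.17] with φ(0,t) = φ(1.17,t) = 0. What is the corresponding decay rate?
Eigenvalues: λₙ = 2.4875n²π²/1.17².
First three modes:
  n=1: λ₁ = 2.4875π²/1.17² ≈ 17.935
  n=2: λ₂ = 9.95π²/1.17² ≈ 71.738 (4× faster decay)
  n=3: λ₃ = 22.3875π²/1.17² ≈ 161.411 (9× faster decay)
As t → ∞, higher modes decay exponentially faster. The n=1 mode dominates: φ ~ c₁ sin(πx/1.17) e^{-λ₁t}.
Decay rate: λ₁ = 2.4875π²/1.17² ≈ 17.935.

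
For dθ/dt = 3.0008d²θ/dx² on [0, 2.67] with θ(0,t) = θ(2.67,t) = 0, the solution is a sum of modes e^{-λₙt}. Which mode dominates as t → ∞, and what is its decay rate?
Eigenvalues: λₙ = 3.0008n²π²/2.67².
First three modes:
  n=1: λ₁ = 3.0008π²/2.67² ≈ 4.154
  n=2: λ₂ = 12.0032π²/2.67² ≈ 16.618 (4× faster decay)
  n=3: λ₃ = 27.0072π²/2.67² ≈ 37.39 (9× faster decay)
As t → ∞, higher modes decay exponentially faster. The n=1 mode dominates: θ ~ c₁ sin(πx/2.67) e^{-λ₁t}.
Decay rate: λ₁ = 3.0008π²/2.67² ≈ 4.154.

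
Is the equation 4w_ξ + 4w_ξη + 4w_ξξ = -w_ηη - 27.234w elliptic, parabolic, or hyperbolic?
Rewriting in standard form: 4w_ξξ + 4w_ξη + w_ηη + 4w_ξ + 27.234w = 0. Computing B² - 4AC with A = 4, B = 4, C = 1: discriminant = 0 (zero). Answer: parabolic.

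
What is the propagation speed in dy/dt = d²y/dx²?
Infinite. The heat equation is parabolic, not hyperbolic, so disturbances propagate instantly.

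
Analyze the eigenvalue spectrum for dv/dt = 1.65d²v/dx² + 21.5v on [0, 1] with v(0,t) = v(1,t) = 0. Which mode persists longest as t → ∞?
Eigenvalues: λₙ = 1.65n²π²/1² - 21.5.
First three modes:
  n=1: λ₁ = 1.65π² - 21.5 ≈ -5.215
  n=2: λ₂ = 6.6π² - 21.5 ≈ 43.639
  n=3: λ₃ = 14.85π² - 21.5 ≈ 125.064
Since 1.65π² ≈ 16.285 < 21.5, λ₁ < 0.
The n=1 mode grows fastest (−λₙ is largest for n=1) → dominates.
Asymptotic: v ~ c₁ sin(πx/1) e^{5.215t} (exponential growth at rate −λ₁ ≈ 5.215).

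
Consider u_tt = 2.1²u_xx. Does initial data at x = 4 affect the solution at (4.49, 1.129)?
Yes. The domain of dependence is [2.1191, 6.8609], and 4 ∈ [2.1191, 6.8609].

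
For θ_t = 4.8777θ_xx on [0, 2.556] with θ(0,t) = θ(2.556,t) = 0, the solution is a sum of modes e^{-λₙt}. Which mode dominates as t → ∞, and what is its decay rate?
Eigenvalues: λₙ = 4.8777n²π²/2.556².
First three modes:
  n=1: λ₁ = 4.8777π²/2.556² ≈ 7.369
  n=2: λ₂ = 19.5108π²/2.556² ≈ 29.475 (4× faster decay)
  n=3: λ₃ = 43.8993π²/2.556² ≈ 66.319 (9× faster decay)
As t → ∞, higher modes decay exponentially faster. The n=1 mode dominates: θ ~ c₁ sin(πx/2.556) e^{-λ₁t}.
Decay rate: λ₁ = 4.8777π²/2.556² ≈ 7.369.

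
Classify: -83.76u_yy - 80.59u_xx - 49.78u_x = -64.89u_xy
Rewriting in standard form: -80.59u_xx + 64.89u_xy - 83.76u_yy - 49.78u_x = 0. Elliptic (discriminant = -22790.1615).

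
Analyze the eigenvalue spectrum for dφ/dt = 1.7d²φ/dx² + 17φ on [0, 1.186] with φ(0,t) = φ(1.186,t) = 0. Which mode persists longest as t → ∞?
Eigenvalues: λₙ = 1.7n²π²/1.186² - 17.
First three modes:
  n=1: λ₁ = 1.7π²/1.186² - 17 ≈ -5.072
  n=2: λ₂ = 6.8π²/1.186² - 17 ≈ 30.713
  n=3: λ₃ = 15.3π²/1.186² - 17 ≈ 90.355
Since 1.7π²/1.186² ≈ 11.928 < 17, λ₁ < 0.
The n=1 mode grows fastest (−λₙ is largest for n=1) → dominates.
Asymptotic: φ ~ c₁ sin(πx/1.186) e^{5.072t} (exponential growth at rate −λ₁ ≈ 5.072).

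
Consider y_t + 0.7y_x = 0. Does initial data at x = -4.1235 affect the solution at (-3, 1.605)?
Yes. The characteristic through (-3, 1.605) passes through x = -4.1235.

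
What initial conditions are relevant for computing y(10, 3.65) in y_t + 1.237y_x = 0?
A single point: x = 5.48495. The characteristic through (10, 3.65) is x - 1.237t = const, so x = 10 - 1.237·3.65 = 5.48495.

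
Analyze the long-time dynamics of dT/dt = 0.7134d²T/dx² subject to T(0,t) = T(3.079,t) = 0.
Long-time behavior: T → 0. Heat diffuses out through both boundaries.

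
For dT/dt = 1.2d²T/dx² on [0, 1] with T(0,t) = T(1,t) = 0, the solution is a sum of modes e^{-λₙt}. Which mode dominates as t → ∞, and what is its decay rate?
Eigenvalues: λₙ = 1.2n²π².
First three modes:
  n=1: λ₁ = 1.2π² ≈ 11.844
  n=2: λ₂ = 4.8π² ≈ 47.374 (4× faster decay)
  n=3: λ₃ = 10.8π² ≈ 106.592 (9× faster decay)
As t → ∞, higher modes decay exponentially faster. The n=1 mode dominates: T ~ c₁ sin(πx) e^{-λ₁t}.
Decay rate: λ₁ = 1.2π² ≈ 11.844.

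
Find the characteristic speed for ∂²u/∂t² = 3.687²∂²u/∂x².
Speed = 3.687. Information travels along characteristics x = x₀ ± 3.687t.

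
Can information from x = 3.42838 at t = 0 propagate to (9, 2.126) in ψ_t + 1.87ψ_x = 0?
No. Only data at x = 5.02438 affects (9, 2.126). Advection has one-way propagation along characteristics.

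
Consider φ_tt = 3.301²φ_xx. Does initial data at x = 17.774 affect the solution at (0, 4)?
No. The domain of dependence is [-13.204, 13.204], and 17.774 is outside this interval.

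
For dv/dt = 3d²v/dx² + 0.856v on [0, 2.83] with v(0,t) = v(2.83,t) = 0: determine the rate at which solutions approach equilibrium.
Eigenvalues: λₙ = 3n²π²/2.83² - 0.856.
First three modes:
  n=1: λ₁ = 3π²/2.83² - 0.856 ≈ 2.841
  n=2: λ₂ = 12π²/2.83² - 0.856 ≈ 13.932
  n=3: λ₃ = 27π²/2.83² - 0.856 ≈ 32.417
Since 3π²/2.83² ≈ 3.697 > 0.856, all λₙ > 0.
The n=1 mode decays slowest → dominates as t → ∞.
Asymptotic: v ~ c₁ sin(πx/2.83) e^{-λ₁t} with decay rate λ₁ ≈ 2.841.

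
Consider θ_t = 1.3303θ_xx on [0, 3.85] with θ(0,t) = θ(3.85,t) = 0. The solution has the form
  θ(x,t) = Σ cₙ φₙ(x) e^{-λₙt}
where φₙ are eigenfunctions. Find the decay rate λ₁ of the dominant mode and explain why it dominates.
Eigenvalues: λₙ = 1.3303n²π²/3.85².
First three modes:
  n=1: λ₁ = 1.3303π²/3.85² ≈ 0.886
  n=2: λ₂ = 5.3212π²/3.85² ≈ 3.543 (4× faster decay)
  n=3: λ₃ = 11.9727π²/3.85² ≈ 7.972 (9× faster decay)
As t → ∞, higher modes decay exponentially faster. The n=1 mode dominates: θ ~ c₁ sin(πx/3.85) e^{-λ₁t}.
Decay rate: λ₁ = 1.3303π²/3.85² ≈ 0.886.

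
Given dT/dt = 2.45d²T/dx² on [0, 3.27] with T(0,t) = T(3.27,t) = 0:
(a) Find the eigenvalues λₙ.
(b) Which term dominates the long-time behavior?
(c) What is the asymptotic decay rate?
Eigenvalues: λₙ = 2.45n²π²/3.27².
First three modes:
  n=1: λ₁ = 2.45π²/3.27² ≈ 2.261
  n=2: λ₂ = 9.8π²/3.27² ≈ 9.045 (4× faster decay)
  n=3: λ₃ = 22.05π²/3.27² ≈ 20.352 (9× faster decay)
As t → ∞, higher modes decay exponentially faster. The n=1 mode dominates: T ~ c₁ sin(πx/3.27) e^{-λ₁t}.
Decay rate: λ₁ = 2.45π²/3.27² ≈ 2.261.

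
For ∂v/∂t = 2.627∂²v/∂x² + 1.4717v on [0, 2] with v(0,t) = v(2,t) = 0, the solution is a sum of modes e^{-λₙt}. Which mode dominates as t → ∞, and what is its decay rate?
Eigenvalues: λₙ = 2.627n²π²/2² - 1.4717.
First three modes:
  n=1: λ₁ = 2.627π²/2² - 1.4717 ≈ 5.01
  n=2: λ₂ = 10.508π²/2² - 1.4717 ≈ 24.456
  n=3: λ₃ = 23.643π²/2² - 1.4717 ≈ 56.865
Since 2.627π²/2² ≈ 6.482 > 1.4717, all λₙ > 0.
The n=1 mode decays slowest → dominates as t → ∞.
Asymptotic: v ~ c₁ sin(πx/2) e^{-λ₁t} with decay rate λ₁ ≈ 5.01.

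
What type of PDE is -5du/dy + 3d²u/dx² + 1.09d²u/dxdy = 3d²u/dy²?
Rewriting in standard form: 3d²u/dx² + 1.09d²u/dxdy - 3d²u/dy² - 5du/dy = 0. With A = 3, B = 1.09, C = -3, the discriminant is 37.1881. This is a hyperbolic PDE.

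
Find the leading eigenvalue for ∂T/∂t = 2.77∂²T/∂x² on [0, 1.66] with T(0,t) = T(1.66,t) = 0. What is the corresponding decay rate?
Eigenvalues: λₙ = 2.77n²π²/1.66².
First three modes:
  n=1: λ₁ = 2.77π²/1.66² ≈ 9.921
  n=2: λ₂ = 11.08π²/1.66² ≈ 39.685 (4× faster decay)
  n=3: λ₃ = 24.93π²/1.66² ≈ 89.291 (9× faster decay)
As t → ∞, higher modes decay exponentially faster. The n=1 mode dominates: T ~ c₁ sin(πx/1.66) e^{-λ₁t}.
Decay rate: λ₁ = 2.77π²/1.66² ≈ 9.921.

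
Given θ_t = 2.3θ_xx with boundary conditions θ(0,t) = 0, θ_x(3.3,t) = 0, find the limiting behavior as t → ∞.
θ → 0. Heat escapes through the Dirichlet boundary.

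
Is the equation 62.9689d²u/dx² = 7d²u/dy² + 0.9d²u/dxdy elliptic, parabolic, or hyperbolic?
Rewriting in standard form: 62.9689d²u/dx² - 0.9d²u/dxdy - 7d²u/dy² = 0. Computing B² - 4AC with A = 62.9689, B = -0.9, C = -7: discriminant = 1763.9392 (positive). Answer: hyperbolic.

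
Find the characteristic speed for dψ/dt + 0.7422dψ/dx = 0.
Speed = 0.7422. Information travels along x - 0.7422t = const (rightward).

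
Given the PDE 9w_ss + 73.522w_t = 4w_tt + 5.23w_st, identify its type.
Rewriting in standard form: 9w_ss - 5.23w_st - 4w_tt + 73.522w_t = 0. The second-order coefficients are A = 9, B = -5.23, C = -4. Since B² - 4AC = 171.3529 > 0, this is a hyperbolic PDE.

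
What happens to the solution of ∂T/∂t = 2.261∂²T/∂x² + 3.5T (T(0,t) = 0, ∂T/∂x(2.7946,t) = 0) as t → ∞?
T grows unboundedly. Reaction dominates diffusion (r=3.5 > κπ²/(4L²)≈0.71); solution grows exponentially.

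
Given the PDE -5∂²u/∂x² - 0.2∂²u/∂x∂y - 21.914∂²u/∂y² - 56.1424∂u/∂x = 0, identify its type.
The second-order coefficients are A = -5, B = -0.2, C = -21.914. Since B² - 4AC = -438.24 < 0, this is an elliptic PDE.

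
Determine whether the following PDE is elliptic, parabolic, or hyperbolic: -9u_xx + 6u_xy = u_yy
Rewriting in standard form: -9u_xx + 6u_xy - u_yy = 0. Coefficients: A = -9, B = 6, C = -1. B² - 4AC = 0, which is zero, so the equation is parabolic.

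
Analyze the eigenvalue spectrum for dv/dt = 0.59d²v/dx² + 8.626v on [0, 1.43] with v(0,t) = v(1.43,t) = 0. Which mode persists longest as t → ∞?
Eigenvalues: λₙ = 0.59n²π²/1.43² - 8.626.
First three modes:
  n=1: λ₁ = 0.59π²/1.43² - 8.626 ≈ -5.778
  n=2: λ₂ = 2.36π²/1.43² - 8.626 ≈ 2.764
  n=3: λ₃ = 5.31π²/1.43² - 8.626 ≈ 17.002
Since 0.59π²/1.43² ≈ 2.848 < 8.626, λ₁ < 0.
The n=1 mode grows fastest (−λₙ is largest for n=1) → dominates.
Asymptotic: v ~ c₁ sin(πx/1.43) e^{5.778t} (exponential growth at rate −λ₁ ≈ 5.778).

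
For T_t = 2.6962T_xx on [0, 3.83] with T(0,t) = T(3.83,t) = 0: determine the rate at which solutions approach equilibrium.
Eigenvalues: λₙ = 2.6962n²π²/3.83².
First three modes:
  n=1: λ₁ = 2.6962π²/3.83² ≈ 1.814
  n=2: λ₂ = 10.7848π²/3.83² ≈ 7.256 (4× faster decay)
  n=3: λ₃ = 24.2658π²/3.83² ≈ 16.327 (9× faster decay)
As t → ∞, higher modes decay exponentially faster. The n=1 mode dominates: T ~ c₁ sin(πx/3.83) e^{-λ₁t}.
Decay rate: λ₁ = 2.6962π²/3.83² ≈ 1.814.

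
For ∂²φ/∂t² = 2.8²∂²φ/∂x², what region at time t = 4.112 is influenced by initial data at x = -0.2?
Domain of influence: [-11.7136, 11.3136]. Data at x = -0.2 spreads outward at speed 2.8.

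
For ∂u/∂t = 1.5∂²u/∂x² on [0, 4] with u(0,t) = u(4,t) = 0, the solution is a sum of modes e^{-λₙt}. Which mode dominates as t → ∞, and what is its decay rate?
Eigenvalues: λₙ = 1.5n²π²/4².
First three modes:
  n=1: λ₁ = 1.5π²/4² ≈ 0.925
  n=2: λ₂ = 6π²/4² ≈ 3.701 (4× faster decay)
  n=3: λ₃ = 13.5π²/4² ≈ 8.327 (9× faster decay)
As t → ∞, higher modes decay exponentially faster. The n=1 mode dominates: u ~ c₁ sin(πx/4) e^{-λ₁t}.
Decay rate: λ₁ = 1.5π²/4² ≈ 0.925.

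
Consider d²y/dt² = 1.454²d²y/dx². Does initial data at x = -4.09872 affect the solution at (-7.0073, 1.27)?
No. The domain of dependence is [-8.85388, -5.16072], and -4.09872 is outside this interval.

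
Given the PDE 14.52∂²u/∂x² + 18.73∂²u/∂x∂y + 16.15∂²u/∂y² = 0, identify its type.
The second-order coefficients are A = 14.52, B = 18.73, C = 16.15. Since B² - 4AC = -587.1791 < 0, this is an elliptic PDE.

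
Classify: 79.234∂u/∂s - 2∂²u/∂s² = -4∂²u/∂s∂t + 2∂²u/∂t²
Rewriting in standard form: -2∂²u/∂s² + 4∂²u/∂s∂t - 2∂²u/∂t² + 79.234∂u/∂s = 0. Parabolic (discriminant = 0).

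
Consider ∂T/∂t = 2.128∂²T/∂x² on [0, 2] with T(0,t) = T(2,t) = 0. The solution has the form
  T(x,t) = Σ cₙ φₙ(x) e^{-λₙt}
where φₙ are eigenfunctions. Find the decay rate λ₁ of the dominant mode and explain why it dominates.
Eigenvalues: λₙ = 2.128n²π²/2².
First three modes:
  n=1: λ₁ = 2.128π²/2² ≈ 5.251
  n=2: λ₂ = 8.512π²/2² ≈ 21.003 (4× faster decay)
  n=3: λ₃ = 19.152π²/2² ≈ 47.256 (9× faster decay)
As t → ∞, higher modes decay exponentially faster. The n=1 mode dominates: T ~ c₁ sin(πx/2) e^{-λ₁t}.
Decay rate: λ₁ = 2.128π²/2² ≈ 5.251.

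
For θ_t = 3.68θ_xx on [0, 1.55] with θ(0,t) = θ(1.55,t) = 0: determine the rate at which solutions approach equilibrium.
Eigenvalues: λₙ = 3.68n²π²/1.55².
First three modes:
  n=1: λ₁ = 3.68π²/1.55² ≈ 15.118
  n=2: λ₂ = 14.72π²/1.55² ≈ 60.471 (4× faster decay)
  n=3: λ₃ = 33.12π²/1.55² ≈ 136.059 (9× faster decay)
As t → ∞, higher modes decay exponentially faster. The n=1 mode dominates: θ ~ c₁ sin(πx/1.55) e^{-λ₁t}.
Decay rate: λ₁ = 3.68π²/1.55² ≈ 15.118.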